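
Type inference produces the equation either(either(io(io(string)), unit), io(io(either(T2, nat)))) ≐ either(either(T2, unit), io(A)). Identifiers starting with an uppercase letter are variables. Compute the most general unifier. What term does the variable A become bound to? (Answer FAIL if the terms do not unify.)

Decompose either/2: either(io(io(string)), unit) ≐ either(T2, unit),  io(io(either(T2, nat))) ≐ io(A).
Decompose either/2: io(io(string)) ≐ T2,  unit ≐ unit.
Bind T2 := io(io(string)); substituting into the one remaining equation that mentions T2 gives: io(io(either(io(io(string)), nat))) ≐ io(A).
Delete trivial equation unit ≐ unit.
Decompose io/1: io(either(io(io(string)), nat)) ≐ A.
Bind A := io(either(io(io(string)), nat)).
MGU = { T2 ↦ io(io(string)), A ↦ io(either(io(io(string)), nat)) }, so A ↦ io(either(io(io(string)), nat)).

io(either(io(io(string)), nat))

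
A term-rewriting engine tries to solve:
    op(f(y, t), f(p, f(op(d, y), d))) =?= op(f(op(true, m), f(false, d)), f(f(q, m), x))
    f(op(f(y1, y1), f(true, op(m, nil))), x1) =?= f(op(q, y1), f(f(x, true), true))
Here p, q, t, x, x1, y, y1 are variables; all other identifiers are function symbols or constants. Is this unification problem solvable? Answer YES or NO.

Decompose op/2: f(y, t) =?= f(op(true, m), f(false, d)),  f(p, f(op(d, y), d)) =?= f(f(q, m), x).
Decompose f/2: y =?= op(true, m),  t =?= f(false, d).
Bind y := op(true, m); substituting into the one remaining equation that mentions y gives: f(p, f(op(d, op(true, m)), d)) =?= f(f(q, m), x).
Bind t := f(false, d); no other remaining equation mentions t.
Decompose f/2: p =?= f(q, m),  f(op(d, op(true, m)), d) =?= x.
Bind p := f(q, m); no other remaining equation mentions p.
Bind x := f(op(d, op(true, m)), d); substituting into the remaining equation gives: f(op(f(y1, y1), f(true, op(m, nil))), x1) =?= f(op(q, y1), f(f(f(op(d, op(true, m)), d), true), true)).
Decompose f/2: op(f(y1, y1), f(true, op(m, nil))) =?= op(q, y1),  x1 =?= f(f(f(op(d, op(true, m)), d), true), true).
Decompose op/2: f(y1, y1) =?= q,  f(true, op(m, nil)) =?= y1.
Bind q := f(y1, y1); no other remaining equation mentions q. Substituting into the earlier binding gives p := f(f(y1, y1), m).
Bind y1 := f(true, op(m, nil)); no other remaining equation mentions y1. Substituting into the earlier bindings gives p := f(f(f(true, op(m, nil)), f(true, op(m, nil))), m), q := f(f(true, op(m, nil)), f(true, op(m, nil))).
Bind x1 := f(f(f(op(d, op(true, m)), d), true), true).
No equations remain and no clash or occurs-check failure arose, so a unifier exists.

YES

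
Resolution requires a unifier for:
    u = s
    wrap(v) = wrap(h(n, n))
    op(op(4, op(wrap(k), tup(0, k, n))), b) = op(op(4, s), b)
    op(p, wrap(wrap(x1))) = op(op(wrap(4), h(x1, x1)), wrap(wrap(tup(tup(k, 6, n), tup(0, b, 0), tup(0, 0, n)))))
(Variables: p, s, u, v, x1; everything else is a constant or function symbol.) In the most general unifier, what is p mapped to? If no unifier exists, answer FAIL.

Bind u := s; no other remaining equation mentions u.
Decompose wrap/1: v = h(n, n).
Bind v := h(n, n); no other remaining equation mentions v.
Decompose op/2: op(4, op(wrap(k), tup(0, k, n))) = op(4, s),  b = b.
Decompose op/2: 4 = 4,  op(wrap(k), tup(0, k, n)) = s.
Delete trivial equation 4 = 4.
Bind s := op(wrap(k), tup(0, k, n)); no other remaining equation mentions s. Substituting into the earlier binding gives u := op(wrap(k), tup(0, k, n)).
Delete trivial equation b = b.
Decompose op/2: p = op(wrap(4), h(x1, x1)),  wrap(wrap(x1)) = wrap(wrap(tup(tup(k, 6, n), tup(0, b, 0), tup(0, 0, n)))).
Bind p := op(wrap(4), h(x1, x1)); no other remaining equation mentions p.
Decompose wrap/1: wrap(x1) = wrap(tup(tup(k, 6, n), tup(0, b, 0), tup(0, 0, n))).
Decompose wrap/1: x1 = tup(tup(k, 6, n), tup(0, b, 0), tup(0, 0, n)).
Bind x1 := tup(tup(k, 6, n), tup(0, b, 0), tup(0, 0, n)). Substituting into the earlier binding gives p := op(wrap(4), h(tup(tup(k, 6, n), tup(0, b, 0), tup(0, 0, n)), tup(tup(k, 6, n), tup(0, b, 0), tup(0, 0, n)))).
MGU = { u ↦ op(wrap(k), tup(0, k, n)), v ↦ h(n, n), s ↦ op(wrap(k), tup(0, k, n)), p ↦ op(wrap(4), h(tup(tup(k, 6, n), tup(0, b, 0), tup(0, 0, n)), tup(tup(k, 6, n), tup(0, b, 0), tup(0, 0, n)))), x1 ↦ tup(tup(k, 6, n), tup(0, b, 0), tup(0, 0, n)) }, so p ↦ op(wrap(4), h(tup(tup(k, 6, n), tup(0, b, 0), tup(0, 0, n)), tup(tup(k, 6, n), tup(0, b, 0), tup(0, 0, n)))).

op(wrap(4), h(tup(tup(k, 6, n), tup(0, b, 0), tup(0, 0, n)), tup(tup(k, 6, n), tup(0, b, 0), tup(0, 0, n))))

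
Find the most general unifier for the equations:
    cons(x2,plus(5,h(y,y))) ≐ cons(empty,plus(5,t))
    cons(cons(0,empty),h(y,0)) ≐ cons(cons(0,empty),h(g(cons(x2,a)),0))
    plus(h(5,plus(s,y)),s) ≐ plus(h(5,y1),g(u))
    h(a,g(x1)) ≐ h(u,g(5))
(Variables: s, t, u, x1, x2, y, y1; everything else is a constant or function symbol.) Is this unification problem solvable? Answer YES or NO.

Decompose cons/2: x2 ≐ empty,  plus(5,h(y,y)) ≐ plus(5,t).
Bind x2 := empty; substituting into the one remaining equation that mentions x2 gives: cons(cons(0,empty),h(y,0)) ≐ cons(cons(0,empty),h(g(cons(empty,a)),0)).
Decompose plus/2: 5 ≐ 5,  h(y,y) ≐ t.
Delete trivial equation 5 ≐ 5.
Bind t := h(y,y); no other remaining equation mentions t.
Decompose cons/2: cons(0,empty) ≐ cons(0,empty),  h(y,0) ≐ h(g(cons(empty,a)),0).
Delete trivial equation cons(0,empty) ≐ cons(0,empty).
Decompose h/2: y ≐ g(cons(empty,a)),  0 ≐ 0.
Bind y := g(cons(empty,a)); substituting into the one remaining equation that mentions y gives: plus(h(5,plus(s,g(cons(empty,a)))),s) ≐ plus(h(5,y1),g(u)). Substituting into the earlier binding gives t := h(g(cons(empty,a)),g(cons(empty,a))).
Delete trivial equation 0 ≐ 0.
Decompose plus/2: h(5,plus(s,g(cons(empty,a)))) ≐ h(5,y1),  s ≐ g(u).
Decompose h/2: 5 ≐ 5,  plus(s,g(cons(empty,a))) ≐ y1.
Delete trivial equation 5 ≐ 5.
Bind y1 := plus(s,g(cons(empty,a))); no other remaining equation mentions y1.
Bind s := g(u); no other remaining equation mentions s. Substituting into the earlier binding gives y1 := plus(g(u),g(cons(empty,a))).
Decompose h/2: a ≐ u,  g(x1) ≐ g(5).
Bind u := a; no other remaining equation mentions u. Substituting into the earlier bindings gives y1 := plus(g(a),g(cons(empty,a))), s := g(a).
Decompose g/1: x1 ≐ 5.
Bind x1 := 5.
No equations remain and no clash or occurs-check failure arose, so a unifier exists.

YES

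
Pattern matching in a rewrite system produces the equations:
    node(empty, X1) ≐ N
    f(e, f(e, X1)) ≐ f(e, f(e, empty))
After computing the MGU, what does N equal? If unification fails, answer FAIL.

Bind N := node(empty, X1); no other remaining equation mentions N.
Decompose f/2: e ≐ e,  f(e, X1) ≐ f(e, empty).
Delete trivial equation e ≐ e.
Decompose f/2: e ≐ e,  X1 ≐ empty.
Delete trivial equation e ≐ e.
Bind X1 := empty. Substituting into the earlier binding gives N := node(empty, empty).
MGU = { N := node(empty, empty), X1 := empty }, so N := node(empty, empty).

node(empty, empty)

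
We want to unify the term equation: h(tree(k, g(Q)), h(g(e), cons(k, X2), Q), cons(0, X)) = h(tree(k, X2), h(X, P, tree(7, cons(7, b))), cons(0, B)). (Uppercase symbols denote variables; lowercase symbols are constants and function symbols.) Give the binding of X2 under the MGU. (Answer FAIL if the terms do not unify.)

Decompose h/3: tree(k, g(Q)) = tree(k, X2),  h(g(e), cons(k, X2), Q) = h(X, P, tree(7, cons(7, b))),  cons(0, X) = cons(0, B).
Decompose tree/2: k = k,  g(Q) = X2.
Delete trivial equation k = k.
Bind X2 := g(Q); substituting into the one remaining equation that mentions X2 gives: h(g(e), cons(k, g(Q)), Q) = h(X, P, tree(7, cons(7, b))).
Decompose h/3: g(e) = X,  cons(k, g(Q)) = P,  Q = tree(7, cons(7, b)).
Bind X := g(e); substituting into the one remaining equation that mentions X gives: cons(0, g(e)) = cons(0, B).
Bind P := cons(k, g(Q)); no other remaining equation mentions P.
Bind Q := tree(7, cons(7, b)); no other remaining equation mentions Q. Substituting into the earlier bindings gives X2 := g(tree(7, cons(7, b))), P := cons(k, g(tree(7, cons(7, b)))).
Decompose cons/2: 0 = 0,  g(e) = B.
Delete trivial equation 0 = 0.
Bind B := g(e).
MGU = { X2 := g(tree(7, cons(7, b))), X := g(e), P := cons(k, g(tree(7, cons(7, b)))), Q := tree(7, cons(7, b)), B := g(e) }, so X2 := g(tree(7, cons(7, b))).

g(tree(7, cons(7, b)))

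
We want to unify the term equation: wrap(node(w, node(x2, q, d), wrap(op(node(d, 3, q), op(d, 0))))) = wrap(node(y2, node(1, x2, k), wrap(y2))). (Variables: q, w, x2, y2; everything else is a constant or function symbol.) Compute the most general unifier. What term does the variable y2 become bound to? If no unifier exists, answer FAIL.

Decompose wrap/1: node(w, node(x2, q, d), wrap(op(node(d, 3, q), op(d, 0)))) = node(y2, node(1, x2, k), wrap(y2)).
Decompose node/3: w = y2,  node(x2, q, d) = node(1, x2, k),  wrap(op(node(d, 3, q), op(d, 0))) = wrap(y2).
Bind w := y2; no other remaining equation mentions w.
Decompose node/3: x2 = 1,  q = x2,  d = k.
Bind x2 := 1; substituting into the one remaining equation that mentions x2 gives: q = 1.
Bind q := 1; substituting into the one remaining equation that mentions q gives: wrap(op(node(d, 3, 1), op(d, 0))) = wrap(y2).
Clash: constants d and k differ; no unifier exists.

FAIL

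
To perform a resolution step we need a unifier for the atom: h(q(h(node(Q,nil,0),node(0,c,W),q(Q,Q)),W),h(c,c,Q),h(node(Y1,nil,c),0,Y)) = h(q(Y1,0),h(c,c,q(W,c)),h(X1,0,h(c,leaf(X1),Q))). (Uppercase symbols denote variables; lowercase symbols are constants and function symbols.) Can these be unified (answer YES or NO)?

Decompose h/3: q(h(node(Q,nil,0),node(0,c,W),q(Q,Q)),W) = q(Y1,0),  h(c,c,Q) = h(c,c,q(W,c)),  h(node(Y1,nil,c),0,Y) = h(X1,0,h(c,leaf(X1),Q)).
Decompose q/2: h(node(Q,nil,0),node(0,c,W),q(Q,Q)) = Y1,  W = 0.
Bind Y1 := h(node(Q,nil,0),node(0,c,W),q(Q,Q)); substituting into the one remaining equation that mentions Y1 gives: h(node(h(node(Q,nil,0),node(0,c,W),q(Q,Q)),nil,c),0,Y) = h(X1,0,h(c,leaf(X1),Q)).
Bind W := 0; substituting into the remaining equations gives: h(c,c,Q) = h(c,c,q(0,c)),  h(node(h(node(Q,nil,0),node(0,c,0),q(Q,Q)),nil,c),0,Y) = h(X1,0,h(c,leaf(X1),Q)). Substituting into the earlier binding gives Y1 := h(node(Q,nil,0),node(0,c,0),q(Q,Q)).
Decompose h/3: c = c,  c = c,  Q = q(0,c).
Delete trivial equation c = c.
Delete trivial equation c = c.
Bind Q := q(0,c); substituting into the remaining equation gives: h(node(h(node(q(0,c),nil,0),node(0,c,0),q(q(0,c),q(0,c))),nil,c),0,Y) = h(X1,0,h(c,leaf(X1),q(0,c))). Substituting into the earlier binding gives Y1 := h(node(q(0,c),nil,0),node(0,c,0),q(q(0,c),q(0,c))).
Decompose h/3: node(h(node(q(0,c),nil,0),node(0,c,0),q(q(0,c),q(0,c))),nil,c) = X1,  0 = 0,  Y = h(c,leaf(X1),q(0,c)).
Bind X1 := node(h(node(q(0,c),nil,0),node(0,c,0),q(q(0,c),q(0,c))),nil,c); substituting into the one remaining equation that mentions X1 gives: Y = h(c,leaf(node(h(node(q(0,c),nil,0),node(0,c,0),q(q(0,c),q(0,c))),nil,c)),q(0,c)).
Delete trivial equation 0 = 0.
Bind Y := h(c,leaf(node(h(node(q(0,c),nil,0),node(0,c,0),q(q(0,c),q(0,c))),nil,c)),q(0,c)).
No equations remain and no clash or occurs-check failure arose, so a unifier exists.

YES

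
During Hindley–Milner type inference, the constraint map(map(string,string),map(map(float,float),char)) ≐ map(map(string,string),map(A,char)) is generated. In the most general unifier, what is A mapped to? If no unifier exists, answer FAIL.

Decompose map/2: map(string,string) ≐ map(string,string),  map(map(float,float),char) ≐ map(A,char).
Delete trivial equation map(string,string) ≐ map(string,string).
Decompose map/2: map(float,float) ≐ A,  char ≐ char.
Bind A := map(float,float); no other remaining equation mentions A.
Delete trivial equation char ≐ char.
MGU = { A -> map(float,float) }, so A -> map(float,float).

map(float,float)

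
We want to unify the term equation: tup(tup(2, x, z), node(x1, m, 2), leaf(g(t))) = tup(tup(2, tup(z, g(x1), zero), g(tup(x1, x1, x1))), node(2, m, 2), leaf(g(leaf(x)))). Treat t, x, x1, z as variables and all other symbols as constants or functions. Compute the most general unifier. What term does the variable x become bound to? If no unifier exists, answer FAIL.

Decompose tup/3: tup(2, x, z) = tup(2, tup(z, g(x1), zero), g(tup(x1, x1, x1))),  node(x1, m, 2) = node(2, m, 2),  leaf(g(t)) = leaf(g(leaf(x))).
Decompose tup/3: 2 = 2,  x = tup(z, g(x1), zero),  z = g(tup(x1, x1, x1)).
Delete trivial equation 2 = 2.
Bind x := tup(z, g(x1), zero); substituting into the one remaining equation that mentions x gives: leaf(g(t)) = leaf(g(leaf(tup(z, g(x1), zero)))).
Bind z := g(tup(x1, x1, x1)); substituting into the one remaining equation that mentions z gives: leaf(g(t)) = leaf(g(leaf(tup(g(tup(x1, x1, x1)), g(x1), zero)))). Substituting into the earlier binding gives x := tup(g(tup(x1, x1, x1)), g(x1), zero).
Decompose node/3: x1 = 2,  m = m,  2 = 2.
Bind x1 := 2; substituting into the one remaining equation that mentions x1 gives: leaf(g(t)) = leaf(g(leaf(tup(g(tup(2, 2, 2)), g(2), zero)))). Substituting into the earlier bindings gives x := tup(g(tup(2, 2, 2)), g(2), zero), z := g(tup(2, 2, 2)).
Delete trivial equation m = m.
Delete trivial equation 2 = 2.
Decompose leaf/1: g(t) = g(leaf(tup(g(tup(2, 2, 2)), g(2), zero))).
Decompose g/1: t = leaf(tup(g(tup(2, 2, 2)), g(2), zero)).
Bind t := leaf(tup(g(tup(2, 2, 2)), g(2), zero)).
MGU = { x -> tup(g(tup(2, 2, 2)), g(2), zero), z -> g(tup(2, 2, 2)), x1 -> 2, t -> leaf(tup(g(tup(2, 2, 2)), g(2), zero)) }, so x -> tup(g(tup(2, 2, 2)), g(2), zero).

tup(g(tup(2, 2, 2)), g(2), zero)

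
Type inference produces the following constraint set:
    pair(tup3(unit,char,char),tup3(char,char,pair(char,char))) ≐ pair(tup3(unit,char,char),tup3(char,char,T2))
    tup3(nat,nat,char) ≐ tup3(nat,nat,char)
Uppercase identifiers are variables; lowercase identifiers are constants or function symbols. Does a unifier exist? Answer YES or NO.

YES

Decompose pair/2: tup3(unit,char,char) ≐ tup3(unit,char,char),  tup3(char,char,pair(char,char)) ≐ tup3(char,char,T2).
Delete trivial equation tup3(unit,char,char) ≐ tup3(unit,char,char).
Decompose tup3/3: char ≐ char,  char ≐ char,  pair(char,char) ≐ T2.
Delete trivial equation char ≐ char.
Delete trivial equation char ≐ char.
Bind T2 := pair(char,char); no other remaining equation mentions T2.
Delete trivial equation tup3(nat,nat,char) ≐ tup3(nat,nat,char).
No equations remain and no clash or occurs-check failure arose, so a unifier exists.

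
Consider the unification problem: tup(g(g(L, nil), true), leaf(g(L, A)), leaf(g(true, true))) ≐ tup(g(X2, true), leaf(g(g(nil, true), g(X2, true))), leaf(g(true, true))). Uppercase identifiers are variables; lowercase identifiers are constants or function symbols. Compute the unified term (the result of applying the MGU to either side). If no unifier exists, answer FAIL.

tup(g(g(g(nil, true), nil), true), leaf(g(g(nil, true), g(g(g(nil, true), nil), true))), leaf(g(true, true)))

Decompose tup/3: g(g(L, nil), true) ≐ g(X2, true),  leaf(g(L, A)) ≐ leaf(g(g(nil, true), g(X2, true))),  leaf(g(true, true)) ≐ leaf(g(true, true)).
Decompose g/2: g(L, nil) ≐ X2,  true ≐ true.
Bind X2 := g(L, nil); substituting into the one remaining equation that mentions X2 gives: leaf(g(L, A)) ≐ leaf(g(g(nil, true), g(g(L, nil), true))).
Delete trivial equation true ≐ true.
Decompose leaf/1: g(L, A) ≐ g(g(nil, true), g(g(L, nil), true)).
Decompose g/2: L ≐ g(nil, true),  A ≐ g(g(L, nil), true).
Bind L := g(nil, true); substituting into the one remaining equation that mentions L gives: A ≐ g(g(g(nil, true), nil), true). Substituting into the earlier binding gives X2 := g(g(nil, true), nil).
Bind A := g(g(g(nil, true), nil), true); no other remaining equation mentions A.
Delete trivial equation leaf(g(true, true)) ≐ leaf(g(true, true)).
Applying the MGU to either side gives tup(g(g(g(nil, true), nil), true), leaf(g(g(nil, true), g(g(g(nil, true), nil), true))), leaf(g(true, true))).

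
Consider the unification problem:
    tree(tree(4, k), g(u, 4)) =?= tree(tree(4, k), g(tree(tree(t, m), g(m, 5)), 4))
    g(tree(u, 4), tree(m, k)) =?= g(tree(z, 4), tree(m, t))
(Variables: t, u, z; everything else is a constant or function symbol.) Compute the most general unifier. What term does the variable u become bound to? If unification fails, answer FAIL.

tree(tree(k, m), g(m, 5))

Decompose tree/2: tree(4, k) =?= tree(4, k),  g(u, 4) =?= g(tree(tree(t, m), g(m, 5)), 4).
Delete trivial equation tree(4, k) =?= tree(4, k).
Decompose g/2: u =?= tree(tree(t, m), g(m, 5)),  4 =?= 4.
Bind u := tree(tree(t, m), g(m, 5)); substituting into the one remaining equation that mentions u gives: g(tree(tree(tree(t, m), g(m, 5)), 4), tree(m, k)) =?= g(tree(z, 4), tree(m, t)).
Delete trivial equation 4 =?= 4.
Decompose g/2: tree(tree(tree(t, m), g(m, 5)), 4) =?= tree(z, 4),  tree(m, k) =?= tree(m, t).
Decompose tree/2: tree(tree(t, m), g(m, 5)) =?= z,  4 =?= 4.
Bind z := tree(tree(t, m), g(m, 5)); no other remaining equation mentions z.
Delete trivial equation 4 =?= 4.
Decompose tree/2: m =?= m,  k =?= t.
Delete trivial equation m =?= m.
Bind t := k. Substituting into the earlier bindings gives u := tree(tree(k, m), g(m, 5)), z := tree(tree(k, m), g(m, 5)).
MGU = { u := tree(tree(k, m), g(m, 5)), z := tree(tree(k, m), g(m, 5)), t := k }, so u := tree(tree(k, m), g(m, 5)).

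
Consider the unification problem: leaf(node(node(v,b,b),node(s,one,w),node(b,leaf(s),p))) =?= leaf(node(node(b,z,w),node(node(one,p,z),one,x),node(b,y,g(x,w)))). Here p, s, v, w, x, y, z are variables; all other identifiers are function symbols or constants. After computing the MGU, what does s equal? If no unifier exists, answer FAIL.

node(one,g(b,b),b)

Decompose leaf/1: node(node(v,b,b),node(s,one,w),node(b,leaf(s),p)) =?= node(node(b,z,w),node(node(one,p,z),one,x),node(b,y,g(x,w))).
Decompose node/3: node(v,b,b) =?= node(b,z,w),  node(s,one,w) =?= node(node(one,p,z),one,x),  node(b,leaf(s),p) =?= node(b,y,g(x,w)).
Decompose node/3: v =?= b,  b =?= z,  b =?= w.
Bind v := b; no other remaining equation mentions v.
Bind z := b; substituting into the one remaining equation that mentions z gives: node(s,one,w) =?= node(node(one,p,b),one,x).
Bind w := b; substituting into the remaining equations gives: node(s,one,b) =?= node(node(one,p,b),one,x),  node(b,leaf(s),p) =?= node(b,y,g(x,b)).
Decompose node/3: s =?= node(one,p,b),  one =?= one,  b =?= x.
Bind s := node(one,p,b); substituting into the one remaining equation that mentions s gives: node(b,leaf(node(one,p,b)),p) =?= node(b,y,g(x,b)).
Delete trivial equation one =?= one.
Bind x := b; substituting into the remaining equation gives: node(b,leaf(node(one,p,b)),p) =?= node(b,y,g(b,b)).
Decompose node/3: b =?= b,  leaf(node(one,p,b)) =?= y,  p =?= g(b,b).
Delete trivial equation b =?= b.
Bind y := leaf(node(one,p,b)); no other remaining equation mentions y.
Bind p := g(b,b). Substituting into the earlier bindings gives s := node(one,g(b,b),b), y := leaf(node(one,g(b,b),b)).
MGU = { v -> b, z -> b, w -> b, s -> node(one,g(b,b),b), x -> b, y -> leaf(node(one,g(b,b),b)), p -> g(b,b) }, so s -> node(one,g(b,b),b).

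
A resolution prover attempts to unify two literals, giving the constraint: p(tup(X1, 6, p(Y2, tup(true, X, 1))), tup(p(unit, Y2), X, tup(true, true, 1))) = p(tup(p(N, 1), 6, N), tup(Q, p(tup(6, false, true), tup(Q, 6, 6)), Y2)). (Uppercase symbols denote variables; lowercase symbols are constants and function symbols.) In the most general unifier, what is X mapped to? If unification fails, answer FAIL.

p(tup(6, false, true), tup(p(unit, tup(true, true, 1)), 6, 6))

Decompose p/2: tup(X1, 6, p(Y2, tup(true, X, 1))) = tup(p(N, 1), 6, N),  tup(p(unit, Y2), X, tup(true, true, 1)) = tup(Q, p(tup(6, false, true), tup(Q, 6, 6)), Y2).
Decompose tup/3: X1 = p(N, 1),  6 = 6,  p(Y2, tup(true, X, 1)) = N.
Bind X1 := p(N, 1); no other remaining equation mentions X1.
Delete trivial equation 6 = 6.
Bind N := p(Y2, tup(true, X, 1)); no other remaining equation mentions N. Substituting into the earlier binding gives X1 := p(p(Y2, tup(true, X, 1)), 1).
Decompose tup/3: p(unit, Y2) = Q,  X = p(tup(6, false, true), tup(Q, 6, 6)),  tup(true, true, 1) = Y2.
Bind Q := p(unit, Y2); substituting into the one remaining equation that mentions Q gives: X = p(tup(6, false, true), tup(p(unit, Y2), 6, 6)).
Bind X := p(tup(6, false, true), tup(p(unit, Y2), 6, 6)); no other remaining equation mentions X. Substituting into the earlier bindings gives X1 := p(p(Y2, tup(true, p(tup(6, false, true), tup(p(unit, Y2), 6, 6)), 1)), 1), N := p(Y2, tup(true, p(tup(6, false, true), tup(p(unit, Y2), 6, 6)), 1)).
Bind Y2 := tup(true, true, 1). Substituting into the earlier bindings gives X1 := p(p(tup(true, true, 1), tup(true, p(tup(6, false, true), tup(p(unit, tup(true, true, 1)), 6, 6)), 1)), 1), N := p(tup(true, true, 1), tup(true, p(tup(6, false, true), tup(p(unit, tup(true, true, 1)), 6, 6)), 1)), Q := p(unit, tup(true, true, 1)), X := p(tup(6, false, true), tup(p(unit, tup(true, true, 1)), 6, 6)).
MGU = { X1 -> p(p(tup(true, true, 1), tup(true, p(tup(6, false, true), tup(p(unit, tup(true, true, 1)), 6, 6)), 1)), 1), N -> p(tup(true, true, 1), tup(true, p(tup(6, false, true), tup(p(unit, tup(true, true, 1)), 6, 6)), 1)), Q -> p(unit, tup(true, true, 1)), X -> p(tup(6, false, true), tup(p(unit, tup(true, true, 1)), 6, 6)), Y2 -> tup(true, true, 1) }, so X -> p(tup(6, false, true), tup(p(unit, tup(true, true, 1)), 6, 6)).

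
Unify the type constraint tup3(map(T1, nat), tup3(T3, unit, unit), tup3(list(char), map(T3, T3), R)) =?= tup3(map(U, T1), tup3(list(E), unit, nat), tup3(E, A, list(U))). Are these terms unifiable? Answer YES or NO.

Decompose tup3/3: map(T1, nat) =?= map(U, T1),  tup3(T3, unit, unit) =?= tup3(list(E), unit, nat),  tup3(list(char), map(T3, T3), R) =?= tup3(E, A, list(U)).
Decompose map/2: T1 =?= U,  nat =?= T1.
Bind T1 := U; substituting into the one remaining equation that mentions T1 gives: nat =?= U.
Bind U := nat; substituting into the one remaining equation that mentions U gives: tup3(list(char), map(T3, T3), R) =?= tup3(E, A, list(nat)). Substituting into the earlier binding gives T1 := nat.
Decompose tup3/3: T3 =?= list(E),  unit =?= unit,  unit =?= nat.
Bind T3 := list(E); substituting into the one remaining equation that mentions T3 gives: tup3(list(char), map(list(E), list(E)), R) =?= tup3(E, A, list(nat)).
Delete trivial equation unit =?= unit.
Clash: constants unit and nat differ; no unifier exists.

NO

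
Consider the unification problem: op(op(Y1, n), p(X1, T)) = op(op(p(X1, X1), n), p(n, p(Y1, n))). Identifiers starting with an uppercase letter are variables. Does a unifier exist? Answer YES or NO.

YES

Decompose op/2: op(Y1, n) = op(p(X1, X1), n),  p(X1, T) = p(n, p(Y1, n)).
Decompose op/2: Y1 = p(X1, X1),  n = n.
Bind Y1 := p(X1, X1); substituting into the one remaining equation that mentions Y1 gives: p(X1, T) = p(n, p(p(X1, X1), n)).
Delete trivial equation n = n.
Decompose p/2: X1 = n,  T = p(p(X1, X1), n).
Bind X1 := n; substituting into the remaining equation gives: T = p(p(n, n), n). Substituting into the earlier binding gives Y1 := p(n, n).
Bind T := p(p(n, n), n).
No equations remain and no clash or occurs-check failure arose, so a unifier exists.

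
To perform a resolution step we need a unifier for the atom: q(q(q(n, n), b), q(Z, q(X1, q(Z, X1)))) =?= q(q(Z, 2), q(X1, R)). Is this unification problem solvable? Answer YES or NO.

NO

Decompose q/2: q(q(n, n), b) =?= q(Z, 2),  q(Z, q(X1, q(Z, X1))) =?= q(X1, R).
Decompose q/2: q(n, n) =?= Z,  b =?= 2.
Bind Z := q(n, n); substituting into the one remaining equation that mentions Z gives: q(q(n, n), q(X1, q(q(n, n), X1))) =?= q(X1, R).
Clash: constants b and 2 differ; no unifier exists.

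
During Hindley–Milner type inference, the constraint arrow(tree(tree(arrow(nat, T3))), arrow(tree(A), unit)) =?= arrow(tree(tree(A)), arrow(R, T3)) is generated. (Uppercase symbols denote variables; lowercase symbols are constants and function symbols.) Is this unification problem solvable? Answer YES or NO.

YES

Decompose arrow/2: tree(tree(arrow(nat, T3))) =?= tree(tree(A)),  arrow(tree(A), unit) =?= arrow(R, T3).
Decompose tree/1: tree(arrow(nat, T3)) =?= tree(A).
Decompose tree/1: arrow(nat, T3) =?= A.
Bind A := arrow(nat, T3); substituting into the remaining equation gives: arrow(tree(arrow(nat, T3)), unit) =?= arrow(R, T3).
Decompose arrow/2: tree(arrow(nat, T3)) =?= R,  unit =?= T3.
Bind R := tree(arrow(nat, T3)); no other remaining equation mentions R.
Bind T3 := unit. Substituting into the earlier bindings gives A := arrow(nat, unit), R := tree(arrow(nat, unit)).
No equations remain and no clash or occurs-check failure arose, so a unifier exists.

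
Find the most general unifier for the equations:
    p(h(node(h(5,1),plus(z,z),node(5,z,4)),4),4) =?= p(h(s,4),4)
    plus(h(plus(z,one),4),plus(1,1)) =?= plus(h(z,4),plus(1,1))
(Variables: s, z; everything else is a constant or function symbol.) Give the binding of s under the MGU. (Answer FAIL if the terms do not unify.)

Decompose p/2: h(node(h(5,1),plus(z,z),node(5,z,4)),4) =?= h(s,4),  4 =?= 4.
Decompose h/2: node(h(5,1),plus(z,z),node(5,z,4)) =?= s,  4 =?= 4.
Bind s := node(h(5,1),plus(z,z),node(5,z,4)); no other remaining equation mentions s.
Delete trivial equation 4 =?= 4.
Delete trivial equation 4 =?= 4.
Decompose plus/2: h(plus(z,one),4) =?= h(z,4),  plus(1,1) =?= plus(1,1).
Decompose h/2: plus(z,one) =?= z,  4 =?= 4.
Occurs check fails: z occurs in plus(z,one); the equation z =?= plus(z,one) has no finite solution.

FAIL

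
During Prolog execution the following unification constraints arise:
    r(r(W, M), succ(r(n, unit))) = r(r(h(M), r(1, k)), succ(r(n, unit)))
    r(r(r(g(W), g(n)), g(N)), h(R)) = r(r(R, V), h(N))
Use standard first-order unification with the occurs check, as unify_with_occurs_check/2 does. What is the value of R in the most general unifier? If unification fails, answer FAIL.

r(g(h(r(1, k))), g(n))

Decompose r/2: r(W, M) = r(h(M), r(1, k)),  succ(r(n, unit)) = succ(r(n, unit)).
Decompose r/2: W = h(M),  M = r(1, k).
Bind W := h(M); substituting into the one remaining equation that mentions W gives: r(r(r(g(h(M)), g(n)), g(N)), h(R)) = r(r(R, V), h(N)).
Bind M := r(1, k); substituting into the one remaining equation that mentions M gives: r(r(r(g(h(r(1, k))), g(n)), g(N)), h(R)) = r(r(R, V), h(N)). Substituting into the earlier binding gives W := h(r(1, k)).
Delete trivial equation succ(r(n, unit)) = succ(r(n, unit)).
Decompose r/2: r(r(g(h(r(1, k))), g(n)), g(N)) = r(R, V),  h(R) = h(N).
Decompose r/2: r(g(h(r(1, k))), g(n)) = R,  g(N) = V.
Bind R := r(g(h(r(1, k))), g(n)); substituting into the one remaining equation that mentions R gives: h(r(g(h(r(1, k))), g(n))) = h(N).
Bind V := g(N); no other remaining equation mentions V.
Decompose h/1: r(g(h(r(1, k))), g(n)) = N.
Bind N := r(g(h(r(1, k))), g(n)). Substituting into the earlier binding gives V := g(r(g(h(r(1, k))), g(n))).
MGU = { W = h(r(1, k)), M = r(1, k), R = r(g(h(r(1, k))), g(n)), V = g(r(g(h(r(1, k))), g(n))), N = r(g(h(r(1, k))), g(n)) }, so R = r(g(h(r(1, k))), g(n)).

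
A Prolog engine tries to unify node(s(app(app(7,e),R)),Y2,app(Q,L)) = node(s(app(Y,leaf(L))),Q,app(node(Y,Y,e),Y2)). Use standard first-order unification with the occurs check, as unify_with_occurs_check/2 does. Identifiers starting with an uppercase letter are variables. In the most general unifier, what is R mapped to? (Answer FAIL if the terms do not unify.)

leaf(node(app(7,e),app(7,e),e))

Decompose node/3: s(app(app(7,e),R)) = s(app(Y,leaf(L))),  Y2 = Q,  app(Q,L) = app(node(Y,Y,e),Y2).
Decompose s/1: app(app(7,e),R) = app(Y,leaf(L)).
Decompose app/2: app(7,e) = Y,  R = leaf(L).
Bind Y := app(7,e); substituting into the one remaining equation that mentions Y gives: app(Q,L) = app(node(app(7,e),app(7,e),e),Y2).
Bind R := leaf(L); no other remaining equation mentions R.
Bind Y2 := Q; substituting into the remaining equation gives: app(Q,L) = app(node(app(7,e),app(7,e),e),Q).
Decompose app/2: Q = node(app(7,e),app(7,e),e),  L = Q.
Bind Q := node(app(7,e),app(7,e),e); substituting into the remaining equation gives: L = node(app(7,e),app(7,e),e). Substituting into the earlier binding gives Y2 := node(app(7,e),app(7,e),e).
Bind L := node(app(7,e),app(7,e),e). Substituting into the earlier binding gives R := leaf(node(app(7,e),app(7,e),e)).
MGU = { Y = app(7,e), R = leaf(node(app(7,e),app(7,e),e)), Y2 = node(app(7,e),app(7,e),e), Q = node(app(7,e),app(7,e),e), L = node(app(7,e),app(7,e),e) }, so R = leaf(node(app(7,e),app(7,e),e)).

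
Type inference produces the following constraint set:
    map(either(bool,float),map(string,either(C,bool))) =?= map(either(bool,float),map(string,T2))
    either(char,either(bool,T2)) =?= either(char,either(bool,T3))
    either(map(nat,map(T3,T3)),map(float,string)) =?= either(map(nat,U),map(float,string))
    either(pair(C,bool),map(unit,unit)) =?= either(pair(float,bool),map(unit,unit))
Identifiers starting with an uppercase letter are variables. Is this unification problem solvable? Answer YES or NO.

Decompose map/2: either(bool,float) =?= either(bool,float),  map(string,either(C,bool)) =?= map(string,T2).
Delete trivial equation either(bool,float) =?= either(bool,float).
Decompose map/2: string =?= string,  either(C,bool) =?= T2.
Delete trivial equation string =?= string.
Bind T2 := either(C,bool); substituting into the one remaining equation that mentions T2 gives: either(char,either(bool,either(C,bool))) =?= either(char,either(bool,T3)).
Decompose either/2: char =?= char,  either(bool,either(C,bool)) =?= either(bool,T3).
Delete trivial equation char =?= char.
Decompose either/2: bool =?= bool,  either(C,bool) =?= T3.
Delete trivial equation bool =?= bool.
Bind T3 := either(C,bool); substituting into the one remaining equation that mentions T3 gives: either(map(nat,map(either(C,bool),either(C,bool))),map(float,string)) =?= either(map(nat,U),map(float,string)).
Decompose either/2: map(nat,map(either(C,bool),either(C,bool))) =?= map(nat,U),  map(float,string) =?= map(float,string).
Decompose map/2: nat =?= nat,  map(either(C,bool),either(C,bool)) =?= U.
Delete trivial equation nat =?= nat.
Bind U := map(either(C,bool),either(C,bool)); no other remaining equation mentions U.
Delete trivial equation map(float,string) =?= map(float,string).
Decompose either/2: pair(C,bool) =?= pair(float,bool),  map(unit,unit) =?= map(unit,unit).
Decompose pair/2: C =?= float,  bool =?= bool.
Bind C := float; no other remaining equation mentions C. Substituting into the earlier bindings gives T2 := either(float,bool), T3 := either(float,bool), U := map(either(float,bool),either(float,bool)).
Delete trivial equation bool =?= bool.
Delete trivial equation map(unit,unit) =?= map(unit,unit).
No equations remain and no clash or occurs-check failure arose, so a unifier exists.

YES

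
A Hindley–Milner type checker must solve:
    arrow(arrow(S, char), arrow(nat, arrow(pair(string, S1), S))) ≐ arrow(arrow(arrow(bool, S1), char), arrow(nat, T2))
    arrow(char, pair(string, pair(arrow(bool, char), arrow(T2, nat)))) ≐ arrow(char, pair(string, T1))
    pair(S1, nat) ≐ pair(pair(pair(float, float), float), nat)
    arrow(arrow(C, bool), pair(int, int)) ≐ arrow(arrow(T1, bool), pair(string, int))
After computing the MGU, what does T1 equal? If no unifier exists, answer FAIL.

FAIL

Decompose arrow/2: arrow(S, char) ≐ arrow(arrow(bool, S1), char),  arrow(nat, arrow(pair(string, S1), S)) ≐ arrow(nat, T2).
Decompose arrow/2: S ≐ arrow(bool, S1),  char ≐ char.
Bind S := arrow(bool, S1); substituting into the one remaining equation that mentions S gives: arrow(nat, arrow(pair(string, S1), arrow(bool, S1))) ≐ arrow(nat, T2).
Delete trivial equation char ≐ char.
Decompose arrow/2: nat ≐ nat,  arrow(pair(string, S1), arrow(bool, S1)) ≐ T2.
Delete trivial equation nat ≐ nat.
Bind T2 := arrow(pair(string, S1), arrow(bool, S1)); substituting into the one remaining equation that mentions T2 gives: arrow(char, pair(string, pair(arrow(bool, char), arrow(arrow(pair(string, S1), arrow(bool, S1)), nat)))) ≐ arrow(char, pair(string, T1)).
Decompose arrow/2: char ≐ char,  pair(string, pair(arrow(bool, char), arrow(arrow(pair(string, S1), arrow(bool, S1)), nat))) ≐ pair(string, T1).
Delete trivial equation char ≐ char.
Decompose pair/2: string ≐ string,  pair(arrow(bool, char), arrow(arrow(pair(string, S1), arrow(bool, S1)), nat)) ≐ T1.
Delete trivial equation string ≐ string.
Bind T1 := pair(arrow(bool, char), arrow(arrow(pair(string, S1), arrow(bool, S1)), nat)); substituting into the one remaining equation that mentions T1 gives: arrow(arrow(C, bool), pair(int, int)) ≐ arrow(arrow(pair(arrow(bool, char), arrow(arrow(pair(string, S1), arrow(bool, S1)), nat)), bool), pair(string, int)).
Decompose pair/2: S1 ≐ pair(pair(float, float), float),  nat ≐ nat.
Bind S1 := pair(pair(float, float), float); substituting into the one remaining equation that mentions S1 gives: arrow(arrow(C, bool), pair(int, int)) ≐ arrow(arrow(pair(arrow(bool, char), arrow(arrow(pair(string, pair(pair(float, float), float)), arrow(bool, pair(pair(float, float), float))), nat)), bool), pair(string, int)). Substituting into the earlier bindings gives S := arrow(bool, pair(pair(float, float), float)), T2 := arrow(pair(string, pair(pair(float, float), float)), arrow(bool, pair(pair(float, float), float))), T1 := pair(arrow(bool, char), arrow(arrow(pair(string, pair(pair(float, float), float)), arrow(bool, pair(pair(float, float), float))), nat)).
Delete trivial equation nat ≐ nat.
Decompose arrow/2: arrow(C, bool) ≐ arrow(pair(arrow(bool, char), arrow(arrow(pair(string, pair(pair(float, float), float)), arrow(bool, pair(pair(float, float), float))), nat)), bool),  pair(int, int) ≐ pair(string, int).
Decompose arrow/2: C ≐ pair(arrow(bool, char), arrow(arrow(pair(string, pair(pair(float, float), float)), arrow(bool, pair(pair(float, float), float))), nat)),  bool ≐ bool.
Bind C := pair(arrow(bool, char), arrow(arrow(pair(string, pair(pair(float, float), float)), arrow(bool, pair(pair(float, float), float))), nat)); no other remaining equation mentions C.
Delete trivial equation bool ≐ bool.
Decompose pair/2: int ≐ string,  int ≐ int.
Clash: constants int and string differ; no unifier exists.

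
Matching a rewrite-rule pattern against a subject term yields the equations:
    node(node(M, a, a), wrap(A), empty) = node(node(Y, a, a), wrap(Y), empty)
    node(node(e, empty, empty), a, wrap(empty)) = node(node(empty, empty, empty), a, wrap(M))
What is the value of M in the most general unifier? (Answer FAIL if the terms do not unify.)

Decompose node/3: node(M, a, a) = node(Y, a, a),  wrap(A) = wrap(Y),  empty = empty.
Decompose node/3: M = Y,  a = a,  a = a.
Bind M := Y; substituting into the one remaining equation that mentions M gives: node(node(e, empty, empty), a, wrap(empty)) = node(node(empty, empty, empty), a, wrap(Y)).
Delete trivial equation a = a.
Delete trivial equation a = a.
Decompose wrap/1: A = Y.
Bind A := Y; no other remaining equation mentions A.
Delete trivial equation empty = empty.
Decompose node/3: node(e, empty, empty) = node(empty, empty, empty),  a = a,  wrap(empty) = wrap(Y).
Decompose node/3: e = empty,  empty = empty,  empty = empty.
Clash: constants e and empty differ; no unifier exists.

FAIL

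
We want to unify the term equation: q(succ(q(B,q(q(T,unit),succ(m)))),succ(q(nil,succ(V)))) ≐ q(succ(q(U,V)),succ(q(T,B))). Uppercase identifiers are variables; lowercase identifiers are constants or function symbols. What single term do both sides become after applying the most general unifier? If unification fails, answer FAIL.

q(succ(q(succ(q(q(nil,unit),succ(m))),q(q(nil,unit),succ(m)))),succ(q(nil,succ(q(q(nil,unit),succ(m))))))

Decompose q/2: succ(q(B,q(q(T,unit),succ(m)))) ≐ succ(q(U,V)),  succ(q(nil,succ(V))) ≐ succ(q(T,B)).
Decompose succ/1: q(B,q(q(T,unit),succ(m))) ≐ q(U,V).
Decompose q/2: B ≐ U,  q(q(T,unit),succ(m)) ≐ V.
Bind B := U; substituting into the one remaining equation that mentions B gives: succ(q(nil,succ(V))) ≐ succ(q(T,U)).
Bind V := q(q(T,unit),succ(m)); substituting into the remaining equation gives: succ(q(nil,succ(q(q(T,unit),succ(m))))) ≐ succ(q(T,U)).
Decompose succ/1: q(nil,succ(q(q(T,unit),succ(m)))) ≐ q(T,U).
Decompose q/2: nil ≐ T,  succ(q(q(T,unit),succ(m))) ≐ U.
Bind T := nil; substituting into the remaining equation gives: succ(q(q(nil,unit),succ(m))) ≐ U. Substituting into the earlier binding gives V := q(q(nil,unit),succ(m)).
Bind U := succ(q(q(nil,unit),succ(m))). Substituting into the earlier binding gives B := succ(q(q(nil,unit),succ(m))).
Applying the MGU to either side gives q(succ(q(succ(q(q(nil,unit),succ(m))),q(q(nil,unit),succ(m)))),succ(q(nil,succ(q(q(nil,unit),succ(m)))))).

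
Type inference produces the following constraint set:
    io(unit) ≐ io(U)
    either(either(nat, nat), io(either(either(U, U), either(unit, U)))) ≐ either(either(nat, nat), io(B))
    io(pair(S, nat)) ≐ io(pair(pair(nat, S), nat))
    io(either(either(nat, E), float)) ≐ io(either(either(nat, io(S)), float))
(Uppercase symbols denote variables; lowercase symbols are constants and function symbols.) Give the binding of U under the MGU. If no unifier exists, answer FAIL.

FAIL

Decompose io/1: unit ≐ U.
Bind U := unit; substituting into the one remaining equation that mentions U gives: either(either(nat, nat), io(either(either(unit, unit), either(unit, unit)))) ≐ either(either(nat, nat), io(B)).
Decompose either/2: either(nat, nat) ≐ either(nat, nat),  io(either(either(unit, unit), either(unit, unit))) ≐ io(B).
Delete trivial equation either(nat, nat) ≐ either(nat, nat).
Decompose io/1: either(either(unit, unit), either(unit, unit)) ≐ B.
Bind B := either(either(unit, unit), either(unit, unit)); no other remaining equation mentions B.
Decompose io/1: pair(S, nat) ≐ pair(pair(nat, S), nat).
Decompose pair/2: S ≐ pair(nat, S),  nat ≐ nat.
Occurs check fails: S occurs in pair(nat, S); the equation S ≐ pair(nat, S) has no finite solution.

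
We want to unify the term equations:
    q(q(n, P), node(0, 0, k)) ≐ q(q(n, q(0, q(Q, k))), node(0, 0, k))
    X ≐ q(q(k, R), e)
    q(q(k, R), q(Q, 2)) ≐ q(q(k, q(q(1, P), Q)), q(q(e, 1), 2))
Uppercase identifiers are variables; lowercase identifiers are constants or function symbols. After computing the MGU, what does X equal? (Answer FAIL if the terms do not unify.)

q(q(k, q(q(1, q(0, q(q(e, 1), k))), q(e, 1))), e)

Decompose q/2: q(n, P) ≐ q(n, q(0, q(Q, k))),  node(0, 0, k) ≐ node(0, 0, k).
Decompose q/2: n ≐ n,  P ≐ q(0, q(Q, k)).
Delete trivial equation n ≐ n.
Bind P := q(0, q(Q, k)); substituting into the one remaining equation that mentions P gives: q(q(k, R), q(Q, 2)) ≐ q(q(k, q(q(1, q(0, q(Q, k))), Q)), q(q(e, 1), 2)).
Delete trivial equation node(0, 0, k) ≐ node(0, 0, k).
Bind X := q(q(k, R), e); no other remaining equation mentions X.
Decompose q/2: q(k, R) ≐ q(k, q(q(1, q(0, q(Q, k))), Q)),  q(Q, 2) ≐ q(q(e, 1), 2).
Decompose q/2: k ≐ k,  R ≐ q(q(1, q(0, q(Q, k))), Q).
Delete trivial equation k ≐ k.
Bind R := q(q(1, q(0, q(Q, k))), Q); no other remaining equation mentions R. Substituting into the earlier binding gives X := q(q(k, q(q(1, q(0, q(Q, k))), Q)), e).
Decompose q/2: Q ≐ q(e, 1),  2 ≐ 2.
Bind Q := q(e, 1); no other remaining equation mentions Q. Substituting into the earlier bindings gives P := q(0, q(q(e, 1), k)), X := q(q(k, q(q(1, q(0, q(q(e, 1), k))), q(e, 1))), e), R := q(q(1, q(0, q(q(e, 1), k))), q(e, 1)).
Delete trivial equation 2 ≐ 2.
MGU = { P -> q(0, q(q(e, 1), k)), X -> q(q(k, q(q(1, q(0, q(q(e, 1), k))), q(e, 1))), e), R -> q(q(1, q(0, q(q(e, 1), k))), q(e, 1)), Q -> q(e, 1) }, so X -> q(q(k, q(q(1, q(0, q(q(e, 1), k))), q(e, 1))), e).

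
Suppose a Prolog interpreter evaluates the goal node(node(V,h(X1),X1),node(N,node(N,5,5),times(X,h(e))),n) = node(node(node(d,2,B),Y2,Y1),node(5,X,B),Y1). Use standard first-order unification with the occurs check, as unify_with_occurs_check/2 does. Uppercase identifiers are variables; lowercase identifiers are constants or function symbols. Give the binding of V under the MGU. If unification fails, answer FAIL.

node(d,2,times(node(5,5,5),h(e)))

Decompose node/3: node(V,h(X1),X1) = node(node(d,2,B),Y2,Y1),  node(N,node(N,5,5),times(X,h(e))) = node(5,X,B),  n = Y1.
Decompose node/3: V = node(d,2,B),  h(X1) = Y2,  X1 = Y1.
Bind V := node(d,2,B); no other remaining equation mentions V.
Bind Y2 := h(X1); no other remaining equation mentions Y2.
Bind X1 := Y1; no other remaining equation mentions X1. Substituting into the earlier binding gives Y2 := h(Y1).
Decompose node/3: N = 5,  node(N,5,5) = X,  times(X,h(e)) = B.
Bind N := 5; substituting into the one remaining equation that mentions N gives: node(5,5,5) = X.
Bind X := node(5,5,5); substituting into the one remaining equation that mentions X gives: times(node(5,5,5),h(e)) = B.
Bind B := times(node(5,5,5),h(e)); no other remaining equation mentions B. Substituting into the earlier binding gives V := node(d,2,times(node(5,5,5),h(e))).
Bind Y1 := n. Substituting into the earlier bindings gives Y2 := h(n), X1 := n.
MGU = { V ↦ node(d,2,times(node(5,5,5),h(e))), Y2 ↦ h(n), X1 ↦ n, N ↦ 5, X ↦ node(5,5,5), B ↦ times(node(5,5,5),h(e)), Y1 ↦ n }, so V ↦ node(d,2,times(node(5,5,5),h(e))).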